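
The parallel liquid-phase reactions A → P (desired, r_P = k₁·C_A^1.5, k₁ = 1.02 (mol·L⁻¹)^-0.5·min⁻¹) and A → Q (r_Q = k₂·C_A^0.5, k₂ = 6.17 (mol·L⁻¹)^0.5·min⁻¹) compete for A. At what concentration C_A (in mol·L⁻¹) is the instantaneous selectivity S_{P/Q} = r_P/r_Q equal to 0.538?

S_{P/Q} = (k₁/k₂)·C_A ⇒ C_A = S·k₂/k₁.
= 0.538×6.17/1.02 = 3.25 mol·L⁻¹.

3.25 mol·L⁻¹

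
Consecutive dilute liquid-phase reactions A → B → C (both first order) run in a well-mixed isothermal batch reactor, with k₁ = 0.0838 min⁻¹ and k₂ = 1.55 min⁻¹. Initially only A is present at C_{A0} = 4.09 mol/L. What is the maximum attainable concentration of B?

For a first-order series the maximum intermediate yield is C_{B,max}/C_{A0} = (k₁/k₂)^[k₂/(k₂−k₁)].
= (0.0838/1.55)^(1.55/(1.55−0.0838)) = (0.05406)^(1.057) = 0.04576.
C_{B,max} = 0.04576×4.09 = 0.187 mol/L.

0.187 mol/L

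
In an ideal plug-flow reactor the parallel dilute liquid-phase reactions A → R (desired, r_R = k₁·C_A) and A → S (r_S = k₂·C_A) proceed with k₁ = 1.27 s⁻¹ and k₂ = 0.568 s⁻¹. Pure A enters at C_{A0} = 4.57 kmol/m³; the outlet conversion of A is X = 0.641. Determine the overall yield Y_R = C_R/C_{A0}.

C_A = C_{A0}(1−X) = 1.641 kmol/m³.
Both paths are first order in A, so the instantaneous fraction to R is constant: dC_R/d(−C_A) = k₁/(k₁+k₂) = 0.6910.
C_R = 0.6910·(C_{A0}−C_A) = 0.6910×2.929 = 2.02 kmol/m³.
Y_R = C_R/C_{A0} = 2.024/4.57 = 0.443.

0.443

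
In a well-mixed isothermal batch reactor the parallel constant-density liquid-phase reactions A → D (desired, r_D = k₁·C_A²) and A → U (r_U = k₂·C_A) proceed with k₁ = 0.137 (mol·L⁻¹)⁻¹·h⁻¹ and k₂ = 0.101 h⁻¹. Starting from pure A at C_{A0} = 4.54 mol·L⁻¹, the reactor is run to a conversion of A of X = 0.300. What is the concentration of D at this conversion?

C_A = C_{A0}(1−X) = 3.178 mol·L⁻¹.
Along a PFR/batch, dC_U/dC_A = −r_U/(r_D+r_U) = −k₂/(k₂+k₁·C_A).
Integrating from C_{A0} to C_A: C_U = (0.101/0.137)·ln[(0.101+0.137·4.54)/(0.101+0.137·3.18)] = 0.7372·ln(0.7230/0.5364) = 0.2201 mol·L⁻¹.
Then C_D = (C_{A0}−C_A) − C_U = 1.362 − 0.2201 = 1.142 mol·L⁻¹.

1.14 mol·L⁻¹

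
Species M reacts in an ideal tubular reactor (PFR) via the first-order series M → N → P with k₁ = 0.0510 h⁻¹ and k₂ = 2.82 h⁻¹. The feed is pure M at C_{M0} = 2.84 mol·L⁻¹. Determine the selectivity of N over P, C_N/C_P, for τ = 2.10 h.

0.194

For first-order series with pure M initially, C_N(τ) = k₁C_{M0}/(k₂−k₁)·(e^(−k₁τ) − e^(−k₂τ)).
e^(−k₁τ) = e^(−0.0510×2.10) = e^(−0.1071) = 0.8984; e^(−k₂τ) = e^(−5.922) = 0.002680.
C_N = 0.0510×2.84/(2.82−0.0510) × (0.8984−0.002680) = 0.05231×0.8958 = 0.04685 mol·L⁻¹.
C_M = C_{M0}e^(−k₁τ) = 2.552 mol·L⁻¹, so C_P = C_{M0}−C_M−C_N = 0.2416 mol·L⁻¹; C_N/C_P = 0.194.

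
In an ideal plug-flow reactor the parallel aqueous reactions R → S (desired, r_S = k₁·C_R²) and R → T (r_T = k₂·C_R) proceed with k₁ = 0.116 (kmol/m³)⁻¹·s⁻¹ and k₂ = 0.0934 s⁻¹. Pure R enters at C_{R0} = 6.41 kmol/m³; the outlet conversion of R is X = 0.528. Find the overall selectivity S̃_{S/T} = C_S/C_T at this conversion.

5.64

C_R = C_{R0}(1−X) = 3.026 kmol/m³.
Along a PFR/batch, dC_T/dC_R = −r_T/(r_S+r_T) = −k₂/(k₂+k₁·C_R).
Integrating from C_{R0} to C_R: C_T = (0.0934/0.116)·ln[(0.0934+0.116·6.41)/(0.0934+0.116·3.03)] = 0.8052·ln(0.8370/0.4444) = 0.5098 kmol/m³.
Then C_S = (C_{R0}−C_R) − C_T = 3.384 − 0.5098 = 2.875 kmol/m³.
S̃_{S/T} = C_S/C_T = 2.875/0.5098 = 5.64.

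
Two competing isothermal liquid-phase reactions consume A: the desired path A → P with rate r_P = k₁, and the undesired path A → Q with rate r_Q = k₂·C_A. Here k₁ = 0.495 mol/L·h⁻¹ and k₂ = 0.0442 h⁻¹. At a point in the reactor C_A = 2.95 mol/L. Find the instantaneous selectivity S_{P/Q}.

S_{P/Q} = r_P/r_Q = (k₁)/(k₂·C_A) = (k₁/k₂)·C_A⁻¹.
= (0.495) / (0.0442×2.950) = 0.4950/0.1304 = 3.80.
The undesired path is higher order in A, so low C_A (CSTR or dilute feed) favours P.

3.80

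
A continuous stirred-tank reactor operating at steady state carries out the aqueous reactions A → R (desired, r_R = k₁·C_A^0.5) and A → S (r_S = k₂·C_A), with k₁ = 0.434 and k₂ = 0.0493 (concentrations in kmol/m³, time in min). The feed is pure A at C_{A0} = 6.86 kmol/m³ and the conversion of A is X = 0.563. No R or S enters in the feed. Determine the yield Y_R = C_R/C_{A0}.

Exit C_A = C_{A0}(1−X) = 6.86×0.437 = 2.998 kmol/m³.
A CSTR operates uniformly at the exit composition, giving r_R = 0.7514 and r_S = 0.1478 (each k·C_A^n at C_A = 2.998).
Fraction of consumed A going to R: r_R/(r_R+r_S) = 0.8356.
C_R = 0.8356·C_{A0}·X = 0.8356×6.86×0.563 = 3.23 kmol/m³; Y_R = C_R/C_{A0} = 0.470.

0.470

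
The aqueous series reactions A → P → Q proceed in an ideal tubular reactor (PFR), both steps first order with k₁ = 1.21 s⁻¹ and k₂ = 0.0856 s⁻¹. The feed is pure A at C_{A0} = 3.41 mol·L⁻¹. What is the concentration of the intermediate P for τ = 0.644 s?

1.79 mol·L⁻¹

The intermediate concentration in a first-order A→B→C sequence is C_P = k₁C_{A0}(e^(−k₁τ) − e^(−k₂τ))/(k₂−k₁).
e^(−k₁τ) = e^(−1.21×0.644) = e^(−0.7792) = 0.4588; e^(−k₂τ) = e^(−0.05513) = 0.9464.
C_P = 1.21×3.41/(0.0856−1.21) × (0.4588−0.9464) = (-3.670)×(-0.4876) = 1.789 mol·L⁻¹.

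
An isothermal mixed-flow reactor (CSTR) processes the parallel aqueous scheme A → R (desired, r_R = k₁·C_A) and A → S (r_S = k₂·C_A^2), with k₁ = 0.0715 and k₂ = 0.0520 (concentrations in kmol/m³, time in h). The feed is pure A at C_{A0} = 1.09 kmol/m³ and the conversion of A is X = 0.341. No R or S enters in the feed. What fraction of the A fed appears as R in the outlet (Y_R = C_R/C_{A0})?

0.224

Exit C_A = C_{A0}(1−X) = 1.09×0.659 = 0.7183 kmol/m³.
Rates in a CSTR are evaluated at the outlet concentration: r_R = 0.0715×0.7183 = 0.05136, r_S = 0.0520×0.7183^2 = 0.02683.
Fraction of consumed A going to R: r_R/(r_R+r_S) = 0.6569.
C_R = 0.6569·C_{A0}·X = 0.6569×1.09×0.341 = 0.244 kmol/m³; Y_R = C_R/C_{A0} = 0.224.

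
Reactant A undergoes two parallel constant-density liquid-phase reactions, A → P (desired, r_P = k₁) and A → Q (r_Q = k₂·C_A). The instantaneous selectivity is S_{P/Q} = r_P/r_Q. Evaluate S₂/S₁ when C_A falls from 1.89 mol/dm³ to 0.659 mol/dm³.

2.87

S_{P/Q} = (k₁/k₂)·C_A⁻¹, so S₂/S₁ = (C_{A,2}/C_{A,1})⁻¹.
= 1.89/0.659 = 2.87.
Selectivity toward P rises as C_A falls — low-concentration operation is favoured.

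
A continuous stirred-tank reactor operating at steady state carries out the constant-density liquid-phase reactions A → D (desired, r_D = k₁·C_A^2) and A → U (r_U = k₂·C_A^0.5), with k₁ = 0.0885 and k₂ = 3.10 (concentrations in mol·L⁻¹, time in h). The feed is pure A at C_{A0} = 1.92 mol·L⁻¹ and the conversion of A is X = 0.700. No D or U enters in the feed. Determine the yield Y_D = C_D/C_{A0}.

0.00863

Exit C_A = C_{A0}(1−X) = 1.92×0.300 = 0.5760 mol·L⁻¹.
In a CSTR the entire volume is at exit conditions, so r_D = 0.0885×0.5760^2 = 0.02936 and r_U = 3.10×0.5760^0.5 = 2.353.
Fraction of consumed A going to D: r_D/(r_D+r_U) = 0.01233.
C_D = 0.01233·C_{A0}·X = 0.01233×1.92×0.700 = 0.0166 mol·L⁻¹; Y_D = C_D/C_{A0} = 0.00863.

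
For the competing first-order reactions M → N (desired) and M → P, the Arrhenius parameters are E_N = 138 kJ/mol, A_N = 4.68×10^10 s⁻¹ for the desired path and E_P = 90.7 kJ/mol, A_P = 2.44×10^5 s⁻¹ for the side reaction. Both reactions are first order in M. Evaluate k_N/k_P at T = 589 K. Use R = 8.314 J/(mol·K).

With equal orders, S_{N/P} = k_N/k_P = (A_N/A_P)·exp[(E_P−E_N)/(RT)].
(E_P−E_N)/(RT) = (90.7−138)×10³/(8.314×589) = -47300/4897 = -9.659.
k_N/k_P = (4.68×10^10/2.44×10^5)·exp(-9.659) = 1.918×10^5 × 6.384×10^-5 = 12.2.

12.2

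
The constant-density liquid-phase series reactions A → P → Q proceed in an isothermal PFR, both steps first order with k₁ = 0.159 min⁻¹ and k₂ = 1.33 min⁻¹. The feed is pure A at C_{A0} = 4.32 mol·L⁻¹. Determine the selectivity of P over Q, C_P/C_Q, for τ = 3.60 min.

0.209

For first-order series with pure A initially, C_P(τ) = k₁C_{A0}/(k₂−k₁)·(e^(−k₁τ) − e^(−k₂τ)).
e^(−k₁τ) = e^(−0.159×3.60) = e^(−0.5724) = 0.5642; e^(−k₂τ) = e^(−4.788) = 0.008329.
C_P = 0.159×4.32/(1.33−0.159) × (0.5642−0.008329) = 0.5866×0.5558 = 0.3260 mol·L⁻¹.
C_A = C_{A0}e^(−k₁τ) = 2.437 mol·L⁻¹, so C_Q = C_{A0}−C_A−C_P = 1.557 mol·L⁻¹; C_P/C_Q = 0.209.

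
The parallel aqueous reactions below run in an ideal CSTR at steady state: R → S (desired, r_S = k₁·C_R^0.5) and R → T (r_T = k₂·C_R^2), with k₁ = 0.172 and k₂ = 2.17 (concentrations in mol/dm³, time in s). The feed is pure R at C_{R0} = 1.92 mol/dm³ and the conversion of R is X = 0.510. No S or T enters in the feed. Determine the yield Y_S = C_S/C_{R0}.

Exit C_R = C_{R0}(1−X) = 1.92×0.490 = 0.9408 mol/dm³.
A CSTR operates uniformly at the exit composition, giving r_S = 0.1668 and r_T = 1.921 (each k·C_R^n at C_R = 0.9408).
Fraction of consumed R going to S: r_S/(r_S+r_T) = 0.07992.
C_S = 0.07992·C_{R0}·X = 0.07992×1.92×0.510 = 0.0783 mol/dm³; Y_S = C_S/C_{R0} = 0.0408.

0.0408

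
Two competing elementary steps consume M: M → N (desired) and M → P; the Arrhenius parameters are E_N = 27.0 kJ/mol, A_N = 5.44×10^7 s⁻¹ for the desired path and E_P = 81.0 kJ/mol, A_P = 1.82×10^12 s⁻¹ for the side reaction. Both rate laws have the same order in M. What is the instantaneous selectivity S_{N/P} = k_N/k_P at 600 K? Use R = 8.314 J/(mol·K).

With equal orders, S_{N/P} = k_N/k_P = (A_N/A_P)·exp[(E_P−E_N)/(RT)].
(E_P−E_N)/(RT) = (81.0−27.0)×10³/(8.314×600) = 54000/4988 = 10.83.
k_N/k_P = (5.44×10^7/1.82×10^12)·exp(10.83) = 2.989×10^-5 × 50268 = 1.50.
Since E_N < E_P, lowering the temperature improves selectivity toward N.

1.50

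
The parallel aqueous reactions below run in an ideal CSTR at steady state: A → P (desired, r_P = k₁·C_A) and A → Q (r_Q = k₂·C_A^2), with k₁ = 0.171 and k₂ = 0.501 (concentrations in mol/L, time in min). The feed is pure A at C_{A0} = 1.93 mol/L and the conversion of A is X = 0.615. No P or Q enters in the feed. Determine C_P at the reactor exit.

0.374 mol/L

Exit C_A = C_{A0}(1−X) = 1.93×0.385 = 0.7430 mol/L.
Rates in a CSTR are evaluated at the outlet concentration: r_P = 0.171×0.7430 = 0.1271, r_Q = 0.501×0.7430^2 = 0.2766.
Fraction of consumed A going to P: r_P/(r_P+r_Q) = 0.3148.
C_P = 0.3148·C_{A0}·X = 0.3148×1.93×0.615 = 0.374 mol/L.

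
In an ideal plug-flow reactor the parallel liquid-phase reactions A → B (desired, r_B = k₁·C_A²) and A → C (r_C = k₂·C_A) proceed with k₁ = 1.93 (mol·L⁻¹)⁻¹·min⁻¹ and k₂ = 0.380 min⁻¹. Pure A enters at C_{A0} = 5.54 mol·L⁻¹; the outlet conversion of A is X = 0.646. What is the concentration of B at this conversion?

3.39 mol·L⁻¹

C_A = C_{A0}(1−X) = 1.961 mol·L⁻¹.
Along a PFR/batch, dC_C/dC_A = −r_C/(r_B+r_C) = −k₂/(k₂+k₁·C_A).
Integrating from C_{A0} to C_A: C_C = (0.380/1.93)·ln[(0.380+1.93·5.54)/(0.380+1.93·1.96)] = 0.1969·ln(11.07/4.165) = 0.1925 mol·L⁻¹.
Then C_B = (C_{A0}−C_A) − C_C = 3.579 − 0.1925 = 3.386 mol·L⁻¹.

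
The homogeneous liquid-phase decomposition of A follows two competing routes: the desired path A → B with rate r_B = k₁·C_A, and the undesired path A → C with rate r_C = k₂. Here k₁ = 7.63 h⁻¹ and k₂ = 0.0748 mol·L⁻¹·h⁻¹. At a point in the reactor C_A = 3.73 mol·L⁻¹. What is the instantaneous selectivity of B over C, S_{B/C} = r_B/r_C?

380

S_{B/C} = r_B/r_C = (k₁·C_A)/(k₂) = (k₁/k₂)·C_A.
= (7.63×3.730) / (0.0748) = 28.46/0.07480 = 380.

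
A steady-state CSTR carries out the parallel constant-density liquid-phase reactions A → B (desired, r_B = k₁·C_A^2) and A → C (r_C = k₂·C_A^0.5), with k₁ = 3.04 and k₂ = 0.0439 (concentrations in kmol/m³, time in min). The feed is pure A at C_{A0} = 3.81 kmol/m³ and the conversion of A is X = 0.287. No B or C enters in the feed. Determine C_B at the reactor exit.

1.09 kmol/m³

Exit C_A = C_{A0}(1−X) = 3.81×0.713 = 2.717 kmol/m³.
Rates in a CSTR are evaluated at the outlet concentration: r_B = 3.04×2.717^2 = 22.43, r_C = 0.0439×2.717^0.5 = 0.07236.
Fraction of consumed A going to B: r_B/(r_B+r_C) = 0.9968.
C_B = 0.9968·C_{A0}·X = 0.9968×3.81×0.287 = 1.09 kmol/m³.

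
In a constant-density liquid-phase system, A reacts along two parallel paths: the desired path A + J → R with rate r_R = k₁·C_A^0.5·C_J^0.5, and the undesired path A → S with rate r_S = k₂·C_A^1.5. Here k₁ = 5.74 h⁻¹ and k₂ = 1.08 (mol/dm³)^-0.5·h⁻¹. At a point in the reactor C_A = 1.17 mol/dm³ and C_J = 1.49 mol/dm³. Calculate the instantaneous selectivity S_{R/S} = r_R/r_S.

S_{R/S} = r_R/r_S = (k₁·C_A^0.5·C_J^0.5)/(k₂·C_A^1.5) = (k₁/k₂)·C_A⁻¹·C_J^0.5.
= (5.74×1.170^0.5×1.490^0.5) / (1.08×1.170^1.5) = 7.579/1.367 = 5.54.
The undesired path is higher order in A, so low C_A (CSTR or dilute feed) favours R.

5.54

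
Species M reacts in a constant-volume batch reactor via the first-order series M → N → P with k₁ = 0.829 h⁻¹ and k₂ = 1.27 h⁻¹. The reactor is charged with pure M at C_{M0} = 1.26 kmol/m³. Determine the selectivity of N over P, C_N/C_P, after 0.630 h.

1.98

Solving the coupled first-order balances gives C_N(t) = [k₁/(k₂−k₁)]·C_{M0}·(e^(−k₁t) − e^(−k₂t)).
e^(−k₁t) = e^(−0.829×0.630) = e^(−0.5223) = 0.5932; e^(−k₂t) = e^(−0.8001) = 0.4493.
C_N = 0.829×1.26/(1.27−0.829) × (0.5932−0.4493) = 2.369×0.1439 = 0.3408 kmol/m³.
C_M = C_{M0}e^(−k₁t) = 0.7474 kmol/m³, so C_P = C_{M0}−C_M−C_N = 0.1718 kmol/m³; C_N/C_P = 1.98.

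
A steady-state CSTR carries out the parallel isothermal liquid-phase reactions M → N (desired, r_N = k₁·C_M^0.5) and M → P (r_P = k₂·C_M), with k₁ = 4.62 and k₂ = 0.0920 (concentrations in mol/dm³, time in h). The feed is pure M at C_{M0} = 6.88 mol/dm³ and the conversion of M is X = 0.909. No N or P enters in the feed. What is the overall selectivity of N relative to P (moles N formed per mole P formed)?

63.5

Exit C_M = C_{M0}(1−X) = 6.88×0.0910 = 0.6261 mol/dm³.
In a CSTR the entire volume is at exit conditions, so r_N = 4.62×0.6261^0.5 = 3.656 and r_P = 0.0920×0.6261 = 0.05760.
Overall selectivity = C_N/C_P = r_Nτ/(r_Pτ) = r_N/r_P = 63.5.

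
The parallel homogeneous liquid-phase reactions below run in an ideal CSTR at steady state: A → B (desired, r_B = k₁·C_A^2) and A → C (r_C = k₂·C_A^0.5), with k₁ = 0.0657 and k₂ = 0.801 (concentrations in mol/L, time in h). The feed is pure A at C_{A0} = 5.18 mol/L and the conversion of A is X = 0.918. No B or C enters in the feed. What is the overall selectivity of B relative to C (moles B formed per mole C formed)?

Exit C_A = C_{A0}(1−X) = 5.18×0.0820 = 0.4248 mol/L.
In a CSTR the entire volume is at exit conditions, so r_B = 0.0657×0.4248^2 = 0.01185 and r_C = 0.801×0.4248^0.5 = 0.5220.
Overall selectivity = C_B/C_C = r_Bτ/(r_Cτ) = r_B/r_C = 0.0227.

0.0227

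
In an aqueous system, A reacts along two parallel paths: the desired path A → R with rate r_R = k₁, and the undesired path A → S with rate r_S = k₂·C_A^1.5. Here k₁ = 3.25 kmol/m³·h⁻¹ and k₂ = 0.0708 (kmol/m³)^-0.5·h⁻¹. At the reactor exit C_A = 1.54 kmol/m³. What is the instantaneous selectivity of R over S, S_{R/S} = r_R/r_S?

S_{R/S} = r_R/r_S = (k₁)/(k₂·C_A^1.5) = (k₁/k₂)·C_A^-1.5.
= (3.25) / (0.0708×1.540^1.5) = 3.250/0.1353 = 24.0.

24.0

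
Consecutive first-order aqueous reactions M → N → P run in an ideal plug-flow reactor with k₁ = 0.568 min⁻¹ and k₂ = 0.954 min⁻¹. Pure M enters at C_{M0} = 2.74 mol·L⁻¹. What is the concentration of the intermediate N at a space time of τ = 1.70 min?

The intermediate concentration in a first-order A→B→C sequence is C_N = k₁C_{M0}(e^(−k₁τ) − e^(−k₂τ))/(k₂−k₁).
e^(−k₁τ) = e^(−0.568×1.70) = e^(−0.9656) = 0.3808; e^(−k₂τ) = e^(−1.622) = 0.1975.
C_N = 0.568×2.74/(0.954−0.568) × (0.3808−0.1975) = 4.032×0.1832 = 0.7387 mol·L⁻¹.

0.739 mol·L⁻¹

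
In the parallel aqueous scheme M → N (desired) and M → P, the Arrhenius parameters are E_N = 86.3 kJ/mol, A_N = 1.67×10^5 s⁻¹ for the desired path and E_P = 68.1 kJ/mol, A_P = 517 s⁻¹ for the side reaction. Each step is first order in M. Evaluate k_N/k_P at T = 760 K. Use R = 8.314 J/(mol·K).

Since both paths have the same order in M, the concentration cancels and S_{N/P} = k_N/k_P = (A_N/A_P)·exp[(E_P−E_N)/(RT)].
(E_P−E_N)/(RT) = (68.1−86.3)×10³/(8.314×760) = -18200/6319 = -2.880.
k_N/k_P = (1.67×10^5/517)·exp(-2.880) = 323.0 × 0.05611 = 18.1.

18.1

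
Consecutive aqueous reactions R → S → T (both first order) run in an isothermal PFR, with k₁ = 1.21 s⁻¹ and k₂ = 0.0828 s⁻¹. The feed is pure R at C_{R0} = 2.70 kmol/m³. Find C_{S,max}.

For a first-order series the maximum intermediate yield is C_{S,max}/C_{R0} = (k₁/k₂)^[k₂/(k₂−k₁)].
= (1.21/0.0828)^(0.0828/(0.0828−1.21)) = (14.61)^(-0.07346) = 0.8212.
C_{S,max} = 0.8212×2.70 = 2.22 kmol/m³.

2.22 kmol/m³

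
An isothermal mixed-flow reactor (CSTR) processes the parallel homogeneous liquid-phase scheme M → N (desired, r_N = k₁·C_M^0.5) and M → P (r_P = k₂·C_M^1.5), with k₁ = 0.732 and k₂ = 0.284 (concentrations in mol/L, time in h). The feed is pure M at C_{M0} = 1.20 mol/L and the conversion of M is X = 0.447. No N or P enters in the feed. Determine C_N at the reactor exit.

0.427 mol/L

Exit C_M = C_{M0}(1−X) = 1.20×0.553 = 0.6636 mol/L.
Rates in a CSTR are evaluated at the outlet concentration: r_N = 0.732×0.6636^0.5 = 0.5963, r_P = 0.284×0.6636^1.5 = 0.1535.
Fraction of consumed M going to N: r_N/(r_N+r_P) = 0.7953.
C_N = 0.7953·C_{M0}·X = 0.7953×1.20×0.447 = 0.427 mol/L.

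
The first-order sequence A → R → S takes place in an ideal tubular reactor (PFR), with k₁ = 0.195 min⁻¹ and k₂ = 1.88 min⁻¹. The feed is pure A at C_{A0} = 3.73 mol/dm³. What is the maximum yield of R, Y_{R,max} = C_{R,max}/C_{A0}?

0.0798

Evaluating C_R at τ_opt = ln(k₂/k₁)/(k₂−k₁) gives C_{R,max}/C_{A0} = (k₁/k₂)^[k₂/(k₂−k₁)].
= (0.195/1.88)^(1.88/(1.88−0.195)) = (0.1037)^(1.116) = 0.07980.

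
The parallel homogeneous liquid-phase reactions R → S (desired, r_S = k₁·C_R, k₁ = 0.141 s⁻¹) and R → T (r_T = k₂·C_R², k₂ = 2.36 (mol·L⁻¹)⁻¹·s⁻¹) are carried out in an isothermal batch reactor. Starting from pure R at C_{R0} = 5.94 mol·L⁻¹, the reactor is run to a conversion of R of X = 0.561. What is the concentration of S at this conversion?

C_R = C_{R0}(1−X) = 2.608 mol·L⁻¹.
Along a PFR/batch, dC_S/dC_R = −r_S/(r_S+r_T) = −k₁/(k₁+k₂·C_R).
Integrating from C_{R0} to C_R: C_S = (0.141/2.36)·ln[(0.141+2.36·5.94)/(0.141+2.36·2.61)] = 0.05975·ln(14.16/6.295) = 0.04843 mol·L⁻¹.

0.0484 mol·L⁻¹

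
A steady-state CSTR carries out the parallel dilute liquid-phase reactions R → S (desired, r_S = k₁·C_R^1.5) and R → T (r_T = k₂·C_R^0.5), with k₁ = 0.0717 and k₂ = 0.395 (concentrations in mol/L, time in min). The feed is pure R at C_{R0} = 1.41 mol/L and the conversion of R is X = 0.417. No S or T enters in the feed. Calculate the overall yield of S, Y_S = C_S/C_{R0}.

Exit C_R = C_{R0}(1−X) = 1.41×0.583 = 0.8220 mol/L.
Rates in a CSTR are evaluated at the outlet concentration: r_S = 0.0717×0.8220^1.5 = 0.05344, r_T = 0.395×0.8220^0.5 = 0.3581.
Fraction of consumed R going to S: r_S/(r_S+r_T) = 0.1298.
C_S = 0.1298·C_{R0}·X = 0.1298×1.41×0.417 = 0.0763 mol/L; Y_S = C_S/C_{R0} = 0.0541.

0.0541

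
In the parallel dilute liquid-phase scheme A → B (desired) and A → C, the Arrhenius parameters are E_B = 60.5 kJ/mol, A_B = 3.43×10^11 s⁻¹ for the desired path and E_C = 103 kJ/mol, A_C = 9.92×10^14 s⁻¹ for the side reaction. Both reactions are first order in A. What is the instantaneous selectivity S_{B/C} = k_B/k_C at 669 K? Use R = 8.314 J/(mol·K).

0.720

k_B/k_C = (A_B/A_C)·exp[−(E_B−E_C)/(RT)] = (A_B/A_C)·exp[(E_C−E_B)/(RT)].
(E_C−E_B)/(RT) = (103−60.5)×10³/(8.314×669) = 42500/5562 = 7.641.
k_B/k_C = (3.43×10^11/9.92×10^14)·exp(7.641) = 3.458×10^-4 × 2082 = 0.720.
Since E_B < E_C, lowering the temperature improves selectivity toward B.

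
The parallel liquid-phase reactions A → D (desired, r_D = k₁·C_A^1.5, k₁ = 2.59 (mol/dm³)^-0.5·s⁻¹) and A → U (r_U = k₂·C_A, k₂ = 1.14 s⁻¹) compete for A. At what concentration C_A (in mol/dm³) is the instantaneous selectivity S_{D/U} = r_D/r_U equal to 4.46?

3.85 mol/dm³

S_{D/U} = (k₁/k₂)·C_A^0.5 ⇒ C_A = (S·k₂/k₁)^(2).
= (4.46×1.14/2.59)^(2) = (1.963)^(2) = 3.85 mol/dm³.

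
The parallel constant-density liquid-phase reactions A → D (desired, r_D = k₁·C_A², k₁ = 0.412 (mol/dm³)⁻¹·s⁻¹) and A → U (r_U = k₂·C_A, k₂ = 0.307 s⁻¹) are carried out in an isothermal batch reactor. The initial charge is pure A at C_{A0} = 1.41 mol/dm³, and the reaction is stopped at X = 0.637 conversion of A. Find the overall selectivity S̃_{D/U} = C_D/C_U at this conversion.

C_A = C_{A0}(1−X) = 0.5118 mol/dm³.
Along a PFR/batch, dC_U/dC_A = −r_U/(r_D+r_U) = −k₂/(k₂+k₁·C_A).
Integrating from C_{A0} to C_A: C_U = (0.307/0.412)·ln[(0.307+0.412·1.41)/(0.307+0.412·0.512)] = 0.7451·ln(0.8879/0.5179) = 0.4017 mol/dm³.
Then C_D = (C_{A0}−C_A) − C_U = 0.8982 − 0.4017 = 0.4964 mol/dm³.
S̃_{D/U} = C_D/C_U = 0.4964/0.4017 = 1.24.

1.24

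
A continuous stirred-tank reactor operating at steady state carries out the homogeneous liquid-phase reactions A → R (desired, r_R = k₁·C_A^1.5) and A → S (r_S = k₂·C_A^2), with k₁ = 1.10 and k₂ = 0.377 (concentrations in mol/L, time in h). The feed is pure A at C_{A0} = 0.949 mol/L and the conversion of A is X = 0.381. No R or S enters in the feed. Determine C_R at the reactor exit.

Exit C_A = C_{A0}(1−X) = 0.949×0.619 = 0.5874 mol/L.
A CSTR operates uniformly at the exit composition, giving r_R = 0.4953 and r_S = 0.1301 (each k·C_A^n at C_A = 0.5874).
Fraction of consumed A going to R: r_R/(r_R+r_S) = 0.7920.
C_R = 0.7920·C_{A0}·X = 0.7920×0.949×0.381 = 0.286 mol/L.

0.286 mol/L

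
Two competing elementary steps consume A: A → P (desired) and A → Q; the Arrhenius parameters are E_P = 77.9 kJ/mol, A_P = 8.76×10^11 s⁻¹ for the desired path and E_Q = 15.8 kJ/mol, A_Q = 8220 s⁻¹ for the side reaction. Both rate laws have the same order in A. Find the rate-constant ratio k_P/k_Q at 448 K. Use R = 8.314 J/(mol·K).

6.12

Since both paths have the same order in A, the concentration cancels and S_{P/Q} = k_P/k_Q = (A_P/A_Q)·exp[(E_Q−E_P)/(RT)].
(E_Q−E_P)/(RT) = (15.8−77.9)×10³/(8.314×448) = -62100/3725 = -16.67.
k_P/k_Q = (8.76×10^11/8220)·exp(-16.67) = 1.066×10^8 × 5.744×10^-8 = 6.12.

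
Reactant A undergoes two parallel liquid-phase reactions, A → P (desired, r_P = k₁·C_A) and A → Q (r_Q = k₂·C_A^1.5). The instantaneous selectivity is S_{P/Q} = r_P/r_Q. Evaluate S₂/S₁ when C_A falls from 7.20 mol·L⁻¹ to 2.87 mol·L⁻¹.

S_{P/Q} = (k₁/k₂)·C_A^-0.5, so S₂/S₁ = (C_{A,2}/C_{A,1})^-0.5.
= (2.87/7.20)^(-0.5) = (0.3986)^(-0.5) = 1.58.

1.58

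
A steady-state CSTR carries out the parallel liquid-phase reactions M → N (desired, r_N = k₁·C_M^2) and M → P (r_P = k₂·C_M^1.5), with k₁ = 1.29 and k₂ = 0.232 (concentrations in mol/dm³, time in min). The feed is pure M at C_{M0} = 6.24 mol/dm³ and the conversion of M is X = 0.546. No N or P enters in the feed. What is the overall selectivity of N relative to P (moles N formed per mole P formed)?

Exit C_M = C_{M0}(1−X) = 6.24×0.454 = 2.833 mol/dm³.
In a CSTR the entire volume is at exit conditions, so r_N = 1.29×2.833^2 = 10.35 and r_P = 0.232×2.833^1.5 = 1.106.
Overall selectivity = C_N/C_P = r_Nτ/(r_Pτ) = r_N/r_P = 9.36.

9.36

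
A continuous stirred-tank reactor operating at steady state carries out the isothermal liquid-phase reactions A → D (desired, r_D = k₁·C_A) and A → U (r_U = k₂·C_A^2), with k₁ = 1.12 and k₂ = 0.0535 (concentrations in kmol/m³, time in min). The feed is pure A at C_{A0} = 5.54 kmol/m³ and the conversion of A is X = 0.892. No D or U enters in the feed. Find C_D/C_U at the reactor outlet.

35.0

Exit C_A = C_{A0}(1−X) = 5.54×0.108 = 0.5983 kmol/m³.
A CSTR operates uniformly at the exit composition, giving r_D = 0.6701 and r_U = 0.01915 (each k·C_A^n at C_A = 0.5983).
Overall selectivity = C_D/C_U = r_Dτ/(r_Uτ) = r_D/r_U = 35.0.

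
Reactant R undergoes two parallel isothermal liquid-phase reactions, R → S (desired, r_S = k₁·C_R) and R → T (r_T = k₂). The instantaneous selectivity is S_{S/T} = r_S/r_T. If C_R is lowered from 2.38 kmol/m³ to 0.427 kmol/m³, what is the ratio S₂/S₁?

S_{S/T} = (k₁/k₂)·C_R, so S₂/S₁ = (C_{R,2}/C_{R,1}).
= 0.427/2.38 = 0.179.

0.179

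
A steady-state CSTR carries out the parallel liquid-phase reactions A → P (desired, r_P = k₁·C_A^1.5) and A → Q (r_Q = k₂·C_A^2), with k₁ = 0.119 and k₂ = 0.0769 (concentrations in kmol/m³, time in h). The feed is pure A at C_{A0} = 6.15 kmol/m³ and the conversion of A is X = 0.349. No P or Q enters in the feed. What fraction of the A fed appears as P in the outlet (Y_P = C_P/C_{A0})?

0.152

Exit C_A = C_{A0}(1−X) = 6.15×0.651 = 4.004 kmol/m³.
Rates in a CSTR are evaluated at the outlet concentration: r_P = 0.119×4.004^1.5 = 0.9533, r_Q = 0.0769×4.004^2 = 1.233.
Fraction of consumed A going to P: r_P/(r_P+r_Q) = 0.4361.
C_P = 0.4361·C_{A0}·X = 0.4361×6.15×0.349 = 0.936 kmol/m³; Y_P = C_P/C_{A0} = 0.152.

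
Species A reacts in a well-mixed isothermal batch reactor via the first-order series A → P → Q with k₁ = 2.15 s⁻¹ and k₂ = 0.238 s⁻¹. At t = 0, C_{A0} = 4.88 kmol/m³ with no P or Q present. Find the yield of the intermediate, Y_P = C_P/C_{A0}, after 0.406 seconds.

For first-order series with pure A initially, C_P(t) = k₁C_{A0}/(k₂−k₁)·(e^(−k₁t) − e^(−k₂t)).
e^(−k₁t) = e^(−2.15×0.406) = e^(−0.8729) = 0.4177; e^(−k₂t) = e^(−0.09663) = 0.9079.
C_P = 2.15×4.88/(0.238−2.15) × (0.4177−0.9079) = (-5.487)×(-0.4902) = 2.690 kmol/m³.
Y_P = C_P/C_{A0} = 2.690/4.88 = 0.551.

0.551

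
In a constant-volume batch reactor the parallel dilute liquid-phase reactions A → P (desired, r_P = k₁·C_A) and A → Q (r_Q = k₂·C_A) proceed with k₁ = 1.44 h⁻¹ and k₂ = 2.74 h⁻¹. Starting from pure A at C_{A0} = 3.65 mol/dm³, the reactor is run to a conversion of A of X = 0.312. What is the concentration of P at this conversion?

0.392 mol/dm³

C_A = C_{A0}(1−X) = 2.511 mol/dm³.
Both paths are first order in A, so the instantaneous fraction to P is constant: dC_P/d(−C_A) = k₁/(k₁+k₂) = 0.3445.
C_P = 0.3445·(C_{A0}−C_A) = 0.3445×1.139 = 0.392 mol/dm³.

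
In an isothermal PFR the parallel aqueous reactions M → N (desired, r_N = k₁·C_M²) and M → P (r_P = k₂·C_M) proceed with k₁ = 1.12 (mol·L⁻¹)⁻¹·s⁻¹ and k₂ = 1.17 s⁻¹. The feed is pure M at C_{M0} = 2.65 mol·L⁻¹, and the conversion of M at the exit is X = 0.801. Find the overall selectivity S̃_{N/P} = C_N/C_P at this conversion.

1.38

C_M = C_{M0}(1−X) = 0.5273 mol·L⁻¹.
Along a PFR/batch, dC_P/dC_M = −r_P/(r_N+r_P) = −k₂/(k₂+k₁·C_M).
Integrating from C_{M0} to C_M: C_P = (1.17/1.12)·ln[(1.17+1.12·2.65)/(1.17+1.12·0.527)] = 1.045·ln(4.138/1.761) = 0.8927 mol·L⁻¹.
Then C_N = (C_{M0}−C_M) − C_P = 2.123 − 0.8927 = 1.230 mol·L⁻¹.
S̃_{N/P} = C_N/C_P = 1.230/0.8927 = 1.38.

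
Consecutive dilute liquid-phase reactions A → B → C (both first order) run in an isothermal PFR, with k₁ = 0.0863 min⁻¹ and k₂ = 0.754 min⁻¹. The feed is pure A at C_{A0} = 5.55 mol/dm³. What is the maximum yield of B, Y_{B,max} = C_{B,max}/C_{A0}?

0.0865

Evaluating C_B at τ_opt = ln(k₂/k₁)/(k₂−k₁) gives C_{B,max}/C_{A0} = (k₁/k₂)^[k₂/(k₂−k₁)].
= (0.0863/0.754)^(0.754/(0.754−0.0863)) = (0.1145)^(1.129) = 0.08649.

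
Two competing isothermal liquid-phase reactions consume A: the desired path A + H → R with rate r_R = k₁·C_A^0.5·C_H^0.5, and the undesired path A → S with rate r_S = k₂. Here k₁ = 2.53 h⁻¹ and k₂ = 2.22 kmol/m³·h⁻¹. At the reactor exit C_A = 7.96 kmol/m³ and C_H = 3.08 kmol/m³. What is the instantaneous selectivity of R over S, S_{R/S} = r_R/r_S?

5.64

S_{R/S} = r_R/r_S = (k₁·C_A^0.5·C_H^0.5)/(k₂) = (k₁/k₂)·C_A^0.5·C_H^0.5.
= (2.53×7.960^0.5×3.080^0.5) / (2.22) = 12.53/2.220 = 5.64.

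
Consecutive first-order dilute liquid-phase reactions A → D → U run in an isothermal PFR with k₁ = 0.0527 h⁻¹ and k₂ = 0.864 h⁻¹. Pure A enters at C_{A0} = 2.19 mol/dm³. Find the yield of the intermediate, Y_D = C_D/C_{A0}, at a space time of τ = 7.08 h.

Solving the coupled first-order balances gives C_D(τ) = [k₁/(k₂−k₁)]·C_{A0}·(e^(−k₁τ) − e^(−k₂τ)).
e^(−k₁τ) = e^(−0.0527×7.08) = e^(−0.3731) = 0.6886; e^(−k₂τ) = e^(−6.117) = 0.002205.
C_D = 0.0527×2.19/(0.864−0.0527) × (0.6886−0.002205) = 0.1423×0.6864 = 0.09764 mol/dm³.
Y_D = C_D/C_{A0} = 0.09764/2.19 = 0.0446.

0.0446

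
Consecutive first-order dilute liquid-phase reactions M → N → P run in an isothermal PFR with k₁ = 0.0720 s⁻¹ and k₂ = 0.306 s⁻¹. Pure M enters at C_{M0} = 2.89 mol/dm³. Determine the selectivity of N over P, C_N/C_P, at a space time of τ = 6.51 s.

0.673

Solving the coupled first-order balances gives C_N(τ) = [k₁/(k₂−k₁)]·C_{M0}·(e^(−k₁τ) − e^(−k₂τ)).
e^(−k₁τ) = e^(−0.0720×6.51) = e^(−0.4687) = 0.6258; e^(−k₂τ) = e^(−1.992) = 0.1364.
C_N = 0.0720×2.89/(0.306−0.0720) × (0.6258−0.1364) = 0.8892×0.4894 = 0.4352 mol/dm³.
C_M = C_{M0}e^(−k₁τ) = 1.809 mol/dm³, so C_P = C_{M0}−C_M−C_N = 0.6463 mol/dm³; C_N/C_P = 0.673.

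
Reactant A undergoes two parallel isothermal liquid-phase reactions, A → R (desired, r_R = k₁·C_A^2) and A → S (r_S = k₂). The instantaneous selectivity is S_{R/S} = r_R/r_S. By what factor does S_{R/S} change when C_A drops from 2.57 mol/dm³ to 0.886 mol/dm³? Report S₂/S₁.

0.119

S_{R/S} = (k₁/k₂)·C_A^2, so S₂/S₁ = (C_{A,2}/C_{A,1})^2.
= (0.886/2.57)^2 = (0.3447)^2 = 0.119.
Selectivity toward R falls as C_A falls — high-concentration operation is favoured.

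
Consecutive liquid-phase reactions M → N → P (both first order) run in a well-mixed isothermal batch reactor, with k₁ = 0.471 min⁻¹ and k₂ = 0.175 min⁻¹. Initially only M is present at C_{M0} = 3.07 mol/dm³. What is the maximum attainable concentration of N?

1.71 mol/dm³

At the optimum, C_{N,max}/C_{M0} = (k₁/k₂)^[k₂/(k₂−k₁)].
= (0.471/0.175)^(0.175/(0.175−0.471)) = (2.691)^(-0.5912) = 0.5569.
C_{N,max} = 0.5569×3.07 = 1.71 mol/dm³.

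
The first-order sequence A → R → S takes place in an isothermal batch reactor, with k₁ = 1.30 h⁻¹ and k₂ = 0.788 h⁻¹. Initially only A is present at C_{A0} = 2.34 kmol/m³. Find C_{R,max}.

1.08 kmol/m³

At the optimum, C_{R,max}/C_{A0} = (k₁/k₂)^[k₂/(k₂−k₁)].
= (1.30/0.788)^(0.788/(0.788−1.30)) = (1.650)^(-1.539) = 0.4628.
C_{R,max} = 0.4628×2.34 = 1.08 kmol/m³.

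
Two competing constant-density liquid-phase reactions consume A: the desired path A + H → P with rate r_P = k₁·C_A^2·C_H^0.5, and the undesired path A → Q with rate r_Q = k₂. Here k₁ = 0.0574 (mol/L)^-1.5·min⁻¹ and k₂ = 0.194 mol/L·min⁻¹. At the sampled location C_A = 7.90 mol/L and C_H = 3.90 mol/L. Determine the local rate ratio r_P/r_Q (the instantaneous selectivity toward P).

S_{P/Q} = r_P/r_Q = (k₁·C_A^2·C_H^0.5)/(k₂) = (k₁/k₂)·C_A^2·C_H^0.5.
= (0.0574×7.900^2×3.900^0.5) / (0.194) = 7.075/0.1940 = 36.5.

36.5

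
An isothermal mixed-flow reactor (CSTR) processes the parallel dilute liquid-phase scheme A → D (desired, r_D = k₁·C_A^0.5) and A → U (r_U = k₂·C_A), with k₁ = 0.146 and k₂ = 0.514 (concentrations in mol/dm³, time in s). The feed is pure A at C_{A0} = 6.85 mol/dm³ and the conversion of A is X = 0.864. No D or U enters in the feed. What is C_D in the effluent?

1.35 mol/dm³

Exit C_A = C_{A0}(1−X) = 6.85×0.136 = 0.9316 mol/dm³.
In a CSTR the entire volume is at exit conditions, so r_D = 0.146×0.9316^0.5 = 0.1409 and r_U = 0.514×0.9316 = 0.4788.
Fraction of consumed A going to D: r_D/(r_D+r_U) = 0.2274.
C_D = 0.2274·C_{A0}·X = 0.2274×6.85×0.864 = 1.35 mol/dm³.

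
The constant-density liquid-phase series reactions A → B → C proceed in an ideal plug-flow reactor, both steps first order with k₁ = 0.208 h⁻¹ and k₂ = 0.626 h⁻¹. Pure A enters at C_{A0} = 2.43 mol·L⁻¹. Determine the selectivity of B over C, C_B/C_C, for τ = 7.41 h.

0.149

Solving the coupled first-order balances gives C_B(τ) = [k₁/(k₂−k₁)]·C_{A0}·(e^(−k₁τ) − e^(−k₂τ)).
e^(−k₁τ) = e^(−0.208×7.41) = e^(−1.541) = 0.2141; e^(−k₂τ) = e^(−4.639) = 0.009671.
C_B = 0.208×2.43/(0.626−0.208) × (0.2141−0.009671) = 1.209×0.2044 = 0.2472 mol·L⁻¹.
C_A = C_{A0}e^(−k₁τ) = 0.5203 mol·L⁻¹, so C_C = C_{A0}−C_A−C_B = 1.663 mol·L⁻¹; C_B/C_C = 0.149.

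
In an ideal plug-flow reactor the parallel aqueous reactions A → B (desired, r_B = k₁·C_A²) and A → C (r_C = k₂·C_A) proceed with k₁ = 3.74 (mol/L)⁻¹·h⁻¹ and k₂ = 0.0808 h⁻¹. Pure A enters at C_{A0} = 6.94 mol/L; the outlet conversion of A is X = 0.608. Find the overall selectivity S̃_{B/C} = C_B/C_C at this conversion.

209

C_A = C_{A0}(1−X) = 2.720 mol/L.
Along a PFR/batch, dC_C/dC_A = −r_C/(r_B+r_C) = −k₂/(k₂+k₁·C_A).
Integrating from C_{A0} to C_A: C_C = (0.0808/3.74)·ln[(0.0808+3.74·6.94)/(0.0808+3.74·2.72)] = 0.02160·ln(26.04/10.26) = 0.02013 mol/L.
Then C_B = (C_{A0}−C_A) − C_C = 4.220 − 0.02013 = 4.199 mol/L.
S̃_{B/C} = C_B/C_C = 4.199/0.02013 = 209.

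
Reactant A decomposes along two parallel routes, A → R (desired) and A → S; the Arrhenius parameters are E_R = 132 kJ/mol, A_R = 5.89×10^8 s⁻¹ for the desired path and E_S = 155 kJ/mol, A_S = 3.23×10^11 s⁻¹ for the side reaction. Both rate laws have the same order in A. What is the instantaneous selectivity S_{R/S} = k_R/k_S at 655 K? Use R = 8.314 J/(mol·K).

With equal orders, S_{R/S} = k_R/k_S = (A_R/A_S)·exp[(E_S−E_R)/(RT)].
(E_S−E_R)/(RT) = (155−132)×10³/(8.314×655) = 23000/5446 = 4.224.
k_R/k_S = (5.89×10^8/3.23×10^11)·exp(4.224) = 0.001824 × 68.27 = 0.125.
Since E_R < E_S, lowering the temperature improves selectivity toward R.

0.125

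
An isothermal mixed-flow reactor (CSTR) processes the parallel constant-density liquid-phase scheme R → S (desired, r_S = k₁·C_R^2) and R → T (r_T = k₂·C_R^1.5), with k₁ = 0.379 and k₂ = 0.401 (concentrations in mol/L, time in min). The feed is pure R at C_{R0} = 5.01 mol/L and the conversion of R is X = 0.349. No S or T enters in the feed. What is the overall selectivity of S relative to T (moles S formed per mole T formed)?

Exit C_R = C_{R0}(1−X) = 5.01×0.651 = 3.262 mol/L.
A CSTR operates uniformly at the exit composition, giving r_S = 4.032 and r_T = 2.362 (each k·C_R^n at C_R = 3.262).
Overall selectivity = C_S/C_T = r_Sτ/(r_Tτ) = r_S/r_T = 1.71.

1.71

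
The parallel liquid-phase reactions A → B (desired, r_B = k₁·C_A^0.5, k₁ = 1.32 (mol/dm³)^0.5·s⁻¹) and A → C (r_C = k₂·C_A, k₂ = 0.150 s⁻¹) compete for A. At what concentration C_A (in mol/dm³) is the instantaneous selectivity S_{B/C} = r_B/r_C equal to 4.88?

S_{B/C} = (k₁/k₂)·C_A^-0.5 ⇒ C_A = (S·k₂/k₁)^(-2).
= (4.88×0.150/1.32)^(-2) = (0.5545)^(-2) = 3.25 mol/dm³.

3.25 mol/dm³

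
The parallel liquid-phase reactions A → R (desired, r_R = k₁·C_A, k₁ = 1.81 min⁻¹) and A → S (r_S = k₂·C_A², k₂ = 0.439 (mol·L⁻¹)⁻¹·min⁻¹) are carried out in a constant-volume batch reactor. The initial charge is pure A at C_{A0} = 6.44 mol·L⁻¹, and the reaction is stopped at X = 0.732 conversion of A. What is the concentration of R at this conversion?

2.44 mol·L⁻¹

C_A = C_{A0}(1−X) = 1.726 mol·L⁻¹.
Along a PFR/batch, dC_R/dC_A = −r_R/(r_R+r_S) = −k₁/(k₁+k₂·C_A).
Integrating from C_{A0} to C_A: C_R = (1.81/0.439)·ln[(1.81+0.439·6.44)/(1.81+0.439·1.73)] = 4.123·ln(4.637/2.568) = 2.437 mol·L⁻¹.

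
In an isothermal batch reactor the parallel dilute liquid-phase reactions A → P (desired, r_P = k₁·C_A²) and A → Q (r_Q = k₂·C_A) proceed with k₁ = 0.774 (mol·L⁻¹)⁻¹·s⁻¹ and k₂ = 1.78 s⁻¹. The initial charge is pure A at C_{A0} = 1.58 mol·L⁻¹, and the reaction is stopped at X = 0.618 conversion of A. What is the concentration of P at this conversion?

0.310 mol·L⁻¹

C_A = C_{A0}(1−X) = 0.6036 mol·L⁻¹.
Along a PFR/batch, dC_Q/dC_A = −r_Q/(r_P+r_Q) = −k₂/(k₂+k₁·C_A).
Integrating from C_{A0} to C_A: C_Q = (1.78/0.774)·ln[(1.78+0.774·1.58)/(1.78+0.774·0.604)] = 2.300·ln(3.003/2.247) = 0.6667 mol·L⁻¹.
Then C_P = (C_{A0}−C_A) − C_Q = 0.9764 − 0.6667 = 0.3097 mol·L⁻¹.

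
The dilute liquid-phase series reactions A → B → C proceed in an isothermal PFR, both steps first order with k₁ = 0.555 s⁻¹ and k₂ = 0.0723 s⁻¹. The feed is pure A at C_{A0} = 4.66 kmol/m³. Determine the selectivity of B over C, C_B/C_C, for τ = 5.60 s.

For first-order series with pure A initially, C_B(τ) = k₁C_{A0}/(k₂−k₁)·(e^(−k₁τ) − e^(−k₂τ)).
e^(−k₁τ) = e^(−0.555×5.60) = e^(−3.108) = 0.04469; e^(−k₂τ) = e^(−0.4049) = 0.6671.
C_B = 0.555×4.66/(0.0723−0.555) × (0.04469−0.6671) = (-5.358)×(-0.6224) = 3.335 kmol/m³.
C_A = C_{A0}e^(−k₁τ) = 0.2083 kmol/m³, so C_C = C_{A0}−C_A−C_B = 1.117 kmol/m³; C_B/C_C = 2.99.

2.99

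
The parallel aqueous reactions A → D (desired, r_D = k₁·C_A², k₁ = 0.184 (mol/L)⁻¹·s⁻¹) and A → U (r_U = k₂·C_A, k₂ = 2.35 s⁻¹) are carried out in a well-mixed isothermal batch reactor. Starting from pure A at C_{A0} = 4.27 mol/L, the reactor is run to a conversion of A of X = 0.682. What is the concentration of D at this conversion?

0.519 mol/L

C_A = C_{A0}(1−X) = 1.358 mol/L.
Along a PFR/batch, dC_U/dC_A = −r_U/(r_D+r_U) = −k₂/(k₂+k₁·C_A).
Integrating from C_{A0} to C_A: C_U = (2.35/0.184)·ln[(2.35+0.184·4.27)/(2.35+0.184·1.36)] = 12.77·ln(3.136/2.600) = 2.393 mol/L.
Then C_D = (C_{A0}−C_A) − C_U = 2.912 − 2.393 = 0.5188 mol/L.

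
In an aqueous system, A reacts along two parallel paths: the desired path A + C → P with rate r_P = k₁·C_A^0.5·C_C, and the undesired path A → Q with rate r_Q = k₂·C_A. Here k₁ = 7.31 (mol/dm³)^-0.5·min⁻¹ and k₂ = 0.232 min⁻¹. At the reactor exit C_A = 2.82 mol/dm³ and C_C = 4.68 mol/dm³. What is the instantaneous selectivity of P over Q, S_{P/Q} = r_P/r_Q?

87.8

S_{P/Q} = r_P/r_Q = (k₁·C_A^0.5·C_C)/(k₂·C_A) = (k₁/k₂)·C_A^-0.5·C_C.
= (7.31×2.820^0.5×4.680) / (0.232×2.820) = 57.45/0.6542 = 87.8.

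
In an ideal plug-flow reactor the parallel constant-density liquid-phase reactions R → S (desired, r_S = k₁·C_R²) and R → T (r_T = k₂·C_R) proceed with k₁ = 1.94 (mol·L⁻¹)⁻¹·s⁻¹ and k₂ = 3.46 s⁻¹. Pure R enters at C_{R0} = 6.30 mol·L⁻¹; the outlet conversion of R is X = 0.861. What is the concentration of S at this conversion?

C_R = C_{R0}(1−X) = 0.8757 mol·L⁻¹.
Along a PFR/batch, dC_T/dC_R = −r_T/(r_S+r_T) = −k₂/(k₂+k₁·C_R).
Integrating from C_{R0} to C_R: C_T = (3.46/1.94)·ln[(3.46+1.94·6.30)/(3.46+1.94·0.876)] = 1.784·ln(15.68/5.159) = 1.983 mol·L⁻¹.
Then C_S = (C_{R0}−C_R) − C_T = 5.424 − 1.983 = 3.441 mol·L⁻¹.

3.44 mol·L⁻¹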